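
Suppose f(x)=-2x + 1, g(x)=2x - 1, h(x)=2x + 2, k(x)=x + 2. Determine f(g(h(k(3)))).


k(3) = 5
h(5) = 12
g(12) = 23
f(23) = -45

-45


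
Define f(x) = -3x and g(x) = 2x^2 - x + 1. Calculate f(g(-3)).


g(-3) = 22
f(22) = -66

-66


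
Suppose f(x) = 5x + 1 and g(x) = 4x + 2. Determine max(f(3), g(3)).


f(3) = 16
g(3) = 14
max = 16

16


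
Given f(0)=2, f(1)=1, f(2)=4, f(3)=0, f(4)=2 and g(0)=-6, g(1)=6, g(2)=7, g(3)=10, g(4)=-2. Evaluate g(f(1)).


f(1) = 1
g(1) = 6

6


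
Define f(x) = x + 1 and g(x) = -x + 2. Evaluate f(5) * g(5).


-18


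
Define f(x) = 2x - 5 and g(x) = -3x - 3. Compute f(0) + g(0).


f(0) = -5
g(0) = -3
Sum = -8

-8


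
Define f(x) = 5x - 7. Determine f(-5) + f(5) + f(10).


f(-5) = -32
f(5) = 18
f(10) = 43
Sum = 29

29


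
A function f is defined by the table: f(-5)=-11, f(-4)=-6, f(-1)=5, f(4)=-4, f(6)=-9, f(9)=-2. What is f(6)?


Reading from the table at x = 6

-9


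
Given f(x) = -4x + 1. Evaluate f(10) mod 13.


f(10) = -39
-39 mod 13 = 0

0


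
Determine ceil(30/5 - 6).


30/5 = 6
6 - 6 = 0
ceil(0) = 0

0


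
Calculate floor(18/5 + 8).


18/5 = 3.6
3.6 + 8 = 11.6
floor(11.6) = 11

11


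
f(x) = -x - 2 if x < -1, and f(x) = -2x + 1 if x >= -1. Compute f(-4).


-4 satisfies x < -1
f(-4) = 2

2


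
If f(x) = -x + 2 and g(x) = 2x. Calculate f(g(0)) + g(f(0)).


f(g(0)) = 2
g(f(0)) = 4
Sum = 6

6


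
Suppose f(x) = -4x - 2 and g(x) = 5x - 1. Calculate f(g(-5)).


102


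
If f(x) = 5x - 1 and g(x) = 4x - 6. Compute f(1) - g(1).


f(1) = 4
g(1) = -2
Difference = 6

6


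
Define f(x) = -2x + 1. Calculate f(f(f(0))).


f(0) = 1
f(1) = -1
f(-1) = 3

3


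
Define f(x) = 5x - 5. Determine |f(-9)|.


50


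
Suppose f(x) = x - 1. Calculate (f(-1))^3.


f(-1) = -2
(-2)^3 = -8

-8


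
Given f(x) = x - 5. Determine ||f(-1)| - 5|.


f(-1) = -6
|-6| = 6
|6 - 5| = 1

1


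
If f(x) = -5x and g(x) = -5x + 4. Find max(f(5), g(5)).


f(5) = -25
g(5) = -21
max = -21

-21


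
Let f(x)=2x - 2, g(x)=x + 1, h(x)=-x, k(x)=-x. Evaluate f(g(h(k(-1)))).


k(-1) = 1
h(1) = -1
g(-1) = 0
f(0) = -2

-2


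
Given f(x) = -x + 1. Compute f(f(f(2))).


-1


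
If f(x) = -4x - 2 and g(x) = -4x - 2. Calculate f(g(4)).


g(4) = -18
f(-18) = 70

70


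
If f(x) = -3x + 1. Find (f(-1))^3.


f(-1) = 4
(4)^3 = 64

64


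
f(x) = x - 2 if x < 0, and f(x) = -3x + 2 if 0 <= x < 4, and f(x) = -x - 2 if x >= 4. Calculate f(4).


4 satisfies x >= 4
f(4) = -6

-6


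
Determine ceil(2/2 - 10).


2/2 = 1
1 - 10 = -9
ceil(-9) = -9

-9


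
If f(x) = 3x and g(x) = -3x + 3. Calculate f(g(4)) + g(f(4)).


f(g(4)) = -27
g(f(4)) = -33
Sum = -60

-60


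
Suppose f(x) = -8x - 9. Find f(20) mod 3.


f(20) = -169
-169 mod 3 = 2

2


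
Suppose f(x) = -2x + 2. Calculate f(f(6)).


f(6) = -10
f(-10) = 22

22


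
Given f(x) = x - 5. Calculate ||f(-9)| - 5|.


9


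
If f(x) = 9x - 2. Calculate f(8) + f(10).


f(8) = 70
f(10) = 88
Sum = 158

158


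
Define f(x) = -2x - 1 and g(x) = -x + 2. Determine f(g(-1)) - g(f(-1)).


-8


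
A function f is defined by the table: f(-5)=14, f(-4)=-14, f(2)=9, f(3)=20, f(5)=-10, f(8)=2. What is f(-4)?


Reading from the table at x = -4

-14


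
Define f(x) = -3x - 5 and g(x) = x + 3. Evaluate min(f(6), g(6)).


f(6) = -23
g(6) = 9
min = -23

-23


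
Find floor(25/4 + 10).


25/4 = 6.25
6.25 + 10 = 16.25
floor(16.25) = 16

16


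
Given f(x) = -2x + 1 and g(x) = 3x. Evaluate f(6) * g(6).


f(6) = -11
g(6) = 18
Product = -198

-198


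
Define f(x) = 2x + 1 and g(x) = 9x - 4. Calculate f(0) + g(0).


-3


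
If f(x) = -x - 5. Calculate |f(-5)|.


0


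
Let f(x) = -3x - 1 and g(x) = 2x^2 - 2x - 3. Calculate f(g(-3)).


g(-3) = 21
f(21) = -64

-64


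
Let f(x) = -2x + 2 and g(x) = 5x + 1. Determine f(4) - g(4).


f(4) = -6
g(4) = 21
Difference = -27

-27


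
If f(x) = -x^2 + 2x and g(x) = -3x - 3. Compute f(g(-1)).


g(-1) = 0
f(0) = (-1)*(0)^2 + 2*(0) = 0

0


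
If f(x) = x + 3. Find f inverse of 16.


Solve x + 3 = 16
x = (16 - 3) / 1 = 13

13


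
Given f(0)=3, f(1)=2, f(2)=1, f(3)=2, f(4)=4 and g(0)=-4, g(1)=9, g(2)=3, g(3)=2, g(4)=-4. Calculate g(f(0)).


2


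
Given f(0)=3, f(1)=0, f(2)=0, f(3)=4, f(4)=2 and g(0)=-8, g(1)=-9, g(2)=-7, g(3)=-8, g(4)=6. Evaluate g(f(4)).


-7


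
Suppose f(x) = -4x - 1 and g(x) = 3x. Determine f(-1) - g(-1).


6


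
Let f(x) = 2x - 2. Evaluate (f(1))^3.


f(1) = 0
(0)^3 = 0

0


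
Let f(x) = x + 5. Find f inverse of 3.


Solve x + 5 = 3
x = (3 - 5) / 1 = -2

-2


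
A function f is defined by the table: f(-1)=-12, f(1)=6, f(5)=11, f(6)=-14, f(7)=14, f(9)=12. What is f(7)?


Reading from the table at x = 7

14


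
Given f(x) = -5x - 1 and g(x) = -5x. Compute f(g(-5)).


g(-5) = 25
f(25) = -126

-126


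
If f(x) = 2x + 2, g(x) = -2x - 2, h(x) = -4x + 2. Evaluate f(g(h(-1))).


h(-1) = 6
g(6) = -14
f(-14) = -26

-26


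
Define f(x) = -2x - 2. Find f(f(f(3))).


f(3) = -8
f(-8) = 14
f(14) = -30

-30


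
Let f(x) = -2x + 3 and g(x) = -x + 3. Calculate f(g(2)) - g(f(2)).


-3


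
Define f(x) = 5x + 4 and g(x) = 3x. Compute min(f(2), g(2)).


f(2) = 14
g(2) = 6
min = 6

6


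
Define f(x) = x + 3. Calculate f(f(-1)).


f(-1) = 2
f(2) = 5

5


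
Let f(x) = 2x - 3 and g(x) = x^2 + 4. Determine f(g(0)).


g(0) = 4
f(4) = 5

5


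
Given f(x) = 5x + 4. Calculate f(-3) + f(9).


f(-3) = -11
f(9) = 49
Sum = 38

38


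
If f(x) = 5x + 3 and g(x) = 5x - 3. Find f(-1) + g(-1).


-10


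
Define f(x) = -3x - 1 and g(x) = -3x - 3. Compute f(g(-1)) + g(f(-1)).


-10


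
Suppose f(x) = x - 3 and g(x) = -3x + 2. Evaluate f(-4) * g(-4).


-98


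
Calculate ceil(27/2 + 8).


27/2 = 13.5
13.5 + 8 = 21.5
ceil(21.5) = 22

22


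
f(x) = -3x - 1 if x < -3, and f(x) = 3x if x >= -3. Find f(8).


8 satisfies x >= -3
f(8) = 24

24


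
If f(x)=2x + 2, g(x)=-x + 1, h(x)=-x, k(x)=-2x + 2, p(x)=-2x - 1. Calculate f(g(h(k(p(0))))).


p(0) = -1
k(-1) = 4
h(4) = -4
g(-4) = 5
f(5) = 12

12


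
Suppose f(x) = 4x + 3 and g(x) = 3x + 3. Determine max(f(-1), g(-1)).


f(-1) = -1
g(-1) = 0
max = 0

0


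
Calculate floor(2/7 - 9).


2/7 = 0.2857
0.2857 - 9 = -8.7143
floor(-8.7143) = -9

-9


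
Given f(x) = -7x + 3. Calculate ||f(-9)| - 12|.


f(-9) = 66
|66| = 66
|66 - 12| = 54

54


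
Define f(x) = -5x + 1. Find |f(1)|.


f(1) = -4
|-4| = 4

4


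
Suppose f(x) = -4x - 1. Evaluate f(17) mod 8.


3


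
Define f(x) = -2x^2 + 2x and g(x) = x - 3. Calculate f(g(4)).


g(4) = 1
f(1) = (-2)*(1)^2 + 2*(1) = 0

0


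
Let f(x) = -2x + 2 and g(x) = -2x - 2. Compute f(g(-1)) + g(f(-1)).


f(g(-1)) = 2
g(f(-1)) = -10
Sum = -8

-8


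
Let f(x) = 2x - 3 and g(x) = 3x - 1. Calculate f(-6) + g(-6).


f(-6) = -15
g(-6) = -19
Sum = -34

-34


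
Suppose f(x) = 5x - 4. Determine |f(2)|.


f(2) = 6
|6| = 6

6


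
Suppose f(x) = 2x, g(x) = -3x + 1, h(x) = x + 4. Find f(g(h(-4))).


2


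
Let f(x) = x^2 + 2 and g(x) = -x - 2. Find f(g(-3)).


g(-3) = 1
f(1) = 1*(1)^2 + 2 = 3

3


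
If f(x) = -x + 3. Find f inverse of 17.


Solve -x + 3 = 17
x = (17 - 3) / (-1) = -14

-14


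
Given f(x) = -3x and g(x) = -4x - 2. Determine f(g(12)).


g(12) = -50
f(-50) = 150

150


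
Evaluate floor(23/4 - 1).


23/4 = 5.75
5.75 - 1 = 4.75
floor(4.75) = 4

4


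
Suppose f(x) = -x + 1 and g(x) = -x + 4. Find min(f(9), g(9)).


f(9) = -8
g(9) = -5
min = -8

-8


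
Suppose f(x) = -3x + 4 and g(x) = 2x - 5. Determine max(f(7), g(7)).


9


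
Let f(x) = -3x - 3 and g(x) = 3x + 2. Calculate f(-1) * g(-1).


f(-1) = 0
g(-1) = -1
Product = 0

0


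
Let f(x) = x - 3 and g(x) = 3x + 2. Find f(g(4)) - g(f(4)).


f(g(4)) = 11
g(f(4)) = 5
Difference = 6

6


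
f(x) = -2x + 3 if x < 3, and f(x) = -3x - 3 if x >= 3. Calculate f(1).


1 satisfies x < 3
f(1) = 1

1


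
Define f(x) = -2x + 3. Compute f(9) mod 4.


f(9) = -15
-15 mod 4 = 1

1


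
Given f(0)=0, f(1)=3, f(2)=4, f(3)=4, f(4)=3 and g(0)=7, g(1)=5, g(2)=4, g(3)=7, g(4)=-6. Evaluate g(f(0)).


f(0) = 0
g(0) = 7

7


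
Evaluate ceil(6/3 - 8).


-6


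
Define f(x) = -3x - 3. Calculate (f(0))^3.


f(0) = -3
(-3)^3 = -27

-27


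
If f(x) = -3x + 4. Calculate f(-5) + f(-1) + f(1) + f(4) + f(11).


-10


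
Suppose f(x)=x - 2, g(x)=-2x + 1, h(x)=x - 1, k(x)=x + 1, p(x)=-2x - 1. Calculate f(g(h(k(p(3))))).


p(3) = -7
k(-7) = -6
h(-6) = -7
g(-7) = 15
f(15) = 13

13


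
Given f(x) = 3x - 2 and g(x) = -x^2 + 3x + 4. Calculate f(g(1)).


g(1) = 6
f(6) = 16

16


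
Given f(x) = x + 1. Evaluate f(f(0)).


f(0) = 1
f(1) = 2

2


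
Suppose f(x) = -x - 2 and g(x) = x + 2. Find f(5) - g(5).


f(5) = -7
g(5) = 7
Difference = -14

-14


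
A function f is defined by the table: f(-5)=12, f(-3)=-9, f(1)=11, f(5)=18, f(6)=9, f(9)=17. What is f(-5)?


Reading from the table at x = -5

12


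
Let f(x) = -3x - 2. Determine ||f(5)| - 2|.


f(5) = -17
|-17| = 17
|17 - 2| = 15

15


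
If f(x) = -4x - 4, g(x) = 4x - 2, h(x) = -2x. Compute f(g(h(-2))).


h(-2) = 4
g(4) = 14
f(14) = -60

-60


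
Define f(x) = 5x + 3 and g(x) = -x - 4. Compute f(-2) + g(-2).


f(-2) = -7
g(-2) = -2
Sum = -9

-9


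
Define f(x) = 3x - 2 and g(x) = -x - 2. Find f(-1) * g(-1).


f(-1) = -5
g(-1) = -1
Product = 5

5


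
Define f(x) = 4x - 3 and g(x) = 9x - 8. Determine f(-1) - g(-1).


10


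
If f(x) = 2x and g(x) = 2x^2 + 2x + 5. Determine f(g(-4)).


58


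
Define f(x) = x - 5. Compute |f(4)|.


f(4) = -1
|-1| = 1

1


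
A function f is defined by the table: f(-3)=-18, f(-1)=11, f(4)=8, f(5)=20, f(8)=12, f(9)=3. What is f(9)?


Reading from the table at x = 9

3


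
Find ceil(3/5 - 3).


3/5 = 0.6
0.6 - 3 = -2.4
ceil(-2.4) = -2

-2


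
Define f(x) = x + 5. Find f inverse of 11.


6


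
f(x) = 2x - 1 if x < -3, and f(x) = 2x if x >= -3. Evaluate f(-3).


-3 satisfies x >= -3
f(-3) = -6

-6


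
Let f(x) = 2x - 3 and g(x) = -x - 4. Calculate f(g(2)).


g(2) = -6
f(-6) = -15

-15


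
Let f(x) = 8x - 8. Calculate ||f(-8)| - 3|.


f(-8) = -72
|-72| = 72
|72 - 3| = 69

69


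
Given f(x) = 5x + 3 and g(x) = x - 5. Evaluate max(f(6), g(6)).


f(6) = 33
g(6) = 1
max = 33

33


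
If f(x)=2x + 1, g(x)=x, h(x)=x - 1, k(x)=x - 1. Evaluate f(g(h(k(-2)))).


-7


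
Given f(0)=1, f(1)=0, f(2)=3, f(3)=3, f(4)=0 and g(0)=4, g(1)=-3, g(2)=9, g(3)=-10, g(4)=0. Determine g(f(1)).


f(1) = 0
g(0) = 4

4


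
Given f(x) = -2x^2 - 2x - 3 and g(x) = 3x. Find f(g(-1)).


g(-1) = -3
f(-3) = (-2)*(-3)^2 - 2*(-3) - 3 = -15

-15


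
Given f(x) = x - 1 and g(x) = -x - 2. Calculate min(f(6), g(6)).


f(6) = 5
g(6) = -8
min = -8

-8


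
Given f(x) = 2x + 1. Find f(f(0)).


f(0) = 1
f(1) = 3

3


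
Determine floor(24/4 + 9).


24/4 = 6
6 + 9 = 15
floor(15) = 15

15


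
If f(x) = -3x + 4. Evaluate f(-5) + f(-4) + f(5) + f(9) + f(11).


f(-5) = 19
f(-4) = 16
f(5) = -11
f(9) = -23
f(11) = -29
Sum = -28

-28


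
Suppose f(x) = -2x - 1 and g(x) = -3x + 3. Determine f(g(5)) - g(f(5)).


f(g(5)) = 23
g(f(5)) = 36
Difference = -13

-13


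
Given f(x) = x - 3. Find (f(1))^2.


4


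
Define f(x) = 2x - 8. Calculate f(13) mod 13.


f(13) = 18
18 mod 13 = 5

5


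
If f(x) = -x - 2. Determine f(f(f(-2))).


f(-2) = 0
f(0) = -2
f(-2) = 0

0


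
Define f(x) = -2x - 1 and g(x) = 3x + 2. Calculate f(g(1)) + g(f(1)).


-18


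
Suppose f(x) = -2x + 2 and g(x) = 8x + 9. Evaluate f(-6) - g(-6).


f(-6) = 14
g(-6) = -39
Difference = 53

53


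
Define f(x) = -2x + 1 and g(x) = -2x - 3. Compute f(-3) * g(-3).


f(-3) = 7
g(-3) = 3
Product = 21

21


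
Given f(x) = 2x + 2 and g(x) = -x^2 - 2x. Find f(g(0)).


g(0) = 0
f(0) = 2

2


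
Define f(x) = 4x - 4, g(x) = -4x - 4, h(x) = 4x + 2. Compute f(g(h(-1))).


h(-1) = -2
g(-2) = 4
f(4) = 12

12


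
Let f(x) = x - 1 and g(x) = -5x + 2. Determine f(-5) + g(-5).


f(-5) = -6
g(-5) = 27
Sum = 21

21


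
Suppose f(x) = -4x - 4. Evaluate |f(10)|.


44


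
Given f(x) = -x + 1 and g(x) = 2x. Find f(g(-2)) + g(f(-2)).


f(g(-2)) = 5
g(f(-2)) = 6
Sum = 11

11


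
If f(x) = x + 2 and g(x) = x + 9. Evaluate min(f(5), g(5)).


7


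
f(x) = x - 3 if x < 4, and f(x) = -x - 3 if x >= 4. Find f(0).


0 satisfies x < 4
f(0) = -3

-3


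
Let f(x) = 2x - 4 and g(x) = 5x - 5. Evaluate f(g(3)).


g(3) = 10
f(10) = 16

16


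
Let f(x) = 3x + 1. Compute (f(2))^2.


f(2) = 7
(7)^2 = 49

49


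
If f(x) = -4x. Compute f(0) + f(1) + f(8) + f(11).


f(0) = 0
f(1) = -4
f(8) = -32
f(11) = -44
Sum = -80

-80


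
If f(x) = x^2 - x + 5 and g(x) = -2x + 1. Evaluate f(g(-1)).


g(-1) = 3
f(3) = 1*(3)^2 - 1*(3) + 5 = 11

11


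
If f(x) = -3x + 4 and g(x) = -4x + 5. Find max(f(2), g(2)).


f(2) = -2
g(2) = -3
max = -2

-2


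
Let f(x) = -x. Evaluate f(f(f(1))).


f(1) = -1
f(-1) = 1
f(1) = -1

-1


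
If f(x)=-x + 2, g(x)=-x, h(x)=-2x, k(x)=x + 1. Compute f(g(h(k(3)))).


k(3) = 4
h(4) = -8
g(-8) = 8
f(8) = -6

-6


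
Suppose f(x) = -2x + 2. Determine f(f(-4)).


-18


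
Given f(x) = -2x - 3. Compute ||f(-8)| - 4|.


f(-8) = 13
|13| = 13
|13 - 4| = 9

9


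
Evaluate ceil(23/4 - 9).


23/4 = 5.75
5.75 - 9 = -3.25
ceil(-3.25) = -3

-3


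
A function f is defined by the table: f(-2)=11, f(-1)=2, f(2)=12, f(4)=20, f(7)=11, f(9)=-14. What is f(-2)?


11


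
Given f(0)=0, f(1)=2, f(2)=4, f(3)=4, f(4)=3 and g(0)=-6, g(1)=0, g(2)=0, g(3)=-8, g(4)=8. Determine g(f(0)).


f(0) = 0
g(0) = -6

-6


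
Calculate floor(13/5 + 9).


13/5 = 2.6
2.6 + 9 = 11.6
floor(11.6) = 11

11


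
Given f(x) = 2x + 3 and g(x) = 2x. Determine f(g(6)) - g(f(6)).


f(g(6)) = 27
g(f(6)) = 30
Difference = -3

-3


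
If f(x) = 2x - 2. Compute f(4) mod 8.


f(4) = 6
6 mod 8 = 6

6


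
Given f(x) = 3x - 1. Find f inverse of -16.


Solve 3x - 1 = -16
x = (-16 + 1) / 3 = -5

-5


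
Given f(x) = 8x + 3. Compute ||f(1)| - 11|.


f(1) = 11
|11| = 11
|11 - 11| = 0

0


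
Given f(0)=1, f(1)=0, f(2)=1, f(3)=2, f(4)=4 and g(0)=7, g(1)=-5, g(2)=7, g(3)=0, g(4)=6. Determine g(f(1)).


f(1) = 0
g(0) = 7

7


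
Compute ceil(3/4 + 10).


3/4 = 0.75
0.75 + 10 = 10.75
ceil(10.75) = 11

11


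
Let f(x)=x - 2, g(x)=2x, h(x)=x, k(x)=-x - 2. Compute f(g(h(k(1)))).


k(1) = -3
h(-3) = -3
g(-3) = -6
f(-6) = -8

-8


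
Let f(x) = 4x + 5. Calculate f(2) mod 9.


f(2) = 13
13 mod 9 = 4

4


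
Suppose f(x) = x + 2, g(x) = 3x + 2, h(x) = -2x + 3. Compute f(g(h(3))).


h(3) = -3
g(-3) = -7
f(-7) = -5

-5


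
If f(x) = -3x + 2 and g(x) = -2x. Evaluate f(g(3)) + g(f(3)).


f(g(3)) = 20
g(f(3)) = 14
Sum = 34

34


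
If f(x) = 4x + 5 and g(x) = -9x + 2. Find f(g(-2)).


g(-2) = 20
f(20) = 85

85


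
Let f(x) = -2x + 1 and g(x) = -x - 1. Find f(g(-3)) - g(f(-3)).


f(g(-3)) = -3
g(f(-3)) = -8
Difference = 5

5


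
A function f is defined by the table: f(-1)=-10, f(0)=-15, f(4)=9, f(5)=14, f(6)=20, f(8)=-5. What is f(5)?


Reading from the table at x = 5

14


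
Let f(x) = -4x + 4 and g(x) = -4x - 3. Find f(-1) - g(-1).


f(-1) = 8
g(-1) = 1
Difference = 7

7


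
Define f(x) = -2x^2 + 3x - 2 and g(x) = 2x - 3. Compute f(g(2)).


g(2) = 1
f(1) = (-2)*(1)^2 + 3*(1) - 2 = -1

-1


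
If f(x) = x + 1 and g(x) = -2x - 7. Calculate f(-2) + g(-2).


f(-2) = -1
g(-2) = -3
Sum = -4

-4


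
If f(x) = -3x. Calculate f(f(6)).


54


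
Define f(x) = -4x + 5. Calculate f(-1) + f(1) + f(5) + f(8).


f(-1) = 9
f(1) = 1
f(5) = -15
f(8) = -27
Sum = -32

-32


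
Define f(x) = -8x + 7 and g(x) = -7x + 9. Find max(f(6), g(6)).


f(6) = -41
g(6) = -33
max = -33

-33


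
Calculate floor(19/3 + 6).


19/3 = 6.3333
6.3333 + 6 = 12.3333
floor(12.3333) = 12

12


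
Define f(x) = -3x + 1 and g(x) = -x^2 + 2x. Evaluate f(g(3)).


g(3) = -3
f(-3) = 10

10


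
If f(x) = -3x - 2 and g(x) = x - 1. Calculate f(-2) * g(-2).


f(-2) = 4
g(-2) = -3
Product = -12

-12


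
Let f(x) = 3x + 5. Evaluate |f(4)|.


f(4) = 17
|17| = 17

17


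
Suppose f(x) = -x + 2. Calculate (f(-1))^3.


f(-1) = 3
(3)^3 = 27

27


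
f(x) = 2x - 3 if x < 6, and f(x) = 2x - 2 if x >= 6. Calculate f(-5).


-5 satisfies x < 6
f(-5) = -13

-13


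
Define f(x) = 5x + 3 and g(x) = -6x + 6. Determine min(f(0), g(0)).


f(0) = 3
g(0) = 6
min = 3

3


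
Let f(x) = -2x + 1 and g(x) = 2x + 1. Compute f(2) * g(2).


f(2) = -3
g(2) = 5
Product = -15

-15


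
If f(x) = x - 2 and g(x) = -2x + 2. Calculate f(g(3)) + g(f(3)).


-6


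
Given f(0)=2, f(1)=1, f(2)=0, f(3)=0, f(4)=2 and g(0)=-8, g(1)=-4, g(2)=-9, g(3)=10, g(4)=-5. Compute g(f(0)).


f(0) = 2
g(2) = -9

-9


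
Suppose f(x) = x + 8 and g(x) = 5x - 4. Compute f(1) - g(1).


f(1) = 9
g(1) = 1
Difference = 8

8


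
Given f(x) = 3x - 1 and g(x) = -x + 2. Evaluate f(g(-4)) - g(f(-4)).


f(g(-4)) = 17
g(f(-4)) = 15
Difference = 2

2


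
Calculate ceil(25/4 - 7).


0


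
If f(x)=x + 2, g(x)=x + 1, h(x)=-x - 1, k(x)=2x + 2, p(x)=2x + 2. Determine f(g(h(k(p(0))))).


p(0) = 2
k(2) = 6
h(6) = -7
g(-7) = -6
f(-6) = -4

-4


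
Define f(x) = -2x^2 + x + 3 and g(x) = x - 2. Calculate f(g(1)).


g(1) = -1
f(-1) = (-2)*(-1)^2 + 1*(-1) + 3 = 0

0


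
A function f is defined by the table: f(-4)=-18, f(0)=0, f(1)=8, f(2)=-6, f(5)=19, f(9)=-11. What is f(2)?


Reading from the table at x = 2

-6


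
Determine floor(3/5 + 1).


3/5 = 0.6
0.6 + 1 = 1.6
floor(1.6) = 1

1


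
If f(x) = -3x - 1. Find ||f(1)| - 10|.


f(1) = -4
|-4| = 4
|4 - 10| = 6

6


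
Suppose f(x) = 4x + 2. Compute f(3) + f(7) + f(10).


86


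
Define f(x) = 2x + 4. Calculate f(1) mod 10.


f(1) = 6
6 mod 10 = 6

6


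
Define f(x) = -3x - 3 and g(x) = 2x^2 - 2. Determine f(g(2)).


g(2) = 6
f(6) = -21

-21


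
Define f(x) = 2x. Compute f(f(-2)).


f(-2) = -4
f(-4) = -8

-8


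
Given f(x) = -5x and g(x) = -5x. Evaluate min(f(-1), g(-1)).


f(-1) = 5
g(-1) = 5
min = 5

5


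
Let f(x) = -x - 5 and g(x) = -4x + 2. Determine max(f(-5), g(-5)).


f(-5) = 0
g(-5) = 22
max = 22

22


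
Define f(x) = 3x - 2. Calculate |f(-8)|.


f(-8) = -26
|-26| = 26

26


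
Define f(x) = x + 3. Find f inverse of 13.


Solve x + 3 = 13
x = (13 - 3) / 1 = 10

10


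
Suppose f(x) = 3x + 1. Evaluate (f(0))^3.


f(0) = 1
(1)^3 = 1

1


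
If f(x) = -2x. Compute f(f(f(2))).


-16


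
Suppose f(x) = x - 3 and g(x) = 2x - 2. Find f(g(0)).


g(0) = -2
f(-2) = -5

-5


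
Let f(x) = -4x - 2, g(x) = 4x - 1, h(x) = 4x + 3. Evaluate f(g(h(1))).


h(1) = 7
g(7) = 27
f(27) = -110

-110


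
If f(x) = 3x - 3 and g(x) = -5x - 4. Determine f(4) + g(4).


f(4) = 9
g(4) = -24
Sum = -15

-15


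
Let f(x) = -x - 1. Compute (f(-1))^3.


f(-1) = 0
(0)^3 = 0

0


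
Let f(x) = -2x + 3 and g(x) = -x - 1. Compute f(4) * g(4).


f(4) = -5
g(4) = -5
Product = 25

25


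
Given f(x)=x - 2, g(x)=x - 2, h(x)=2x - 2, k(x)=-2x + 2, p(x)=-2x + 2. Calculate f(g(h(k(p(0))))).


p(0) = 2
k(2) = -2
h(-2) = -6
g(-6) = -8
f(-8) = -10

-10


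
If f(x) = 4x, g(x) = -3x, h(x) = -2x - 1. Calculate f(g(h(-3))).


h(-3) = 5
g(5) = -15
f(-15) = -60

-60


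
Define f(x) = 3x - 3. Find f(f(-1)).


f(-1) = -6
f(-6) = -21

-21


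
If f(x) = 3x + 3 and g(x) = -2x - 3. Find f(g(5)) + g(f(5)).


-75


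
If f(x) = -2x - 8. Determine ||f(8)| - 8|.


f(8) = -24
|-24| = 24
|24 - 8| = 16

16


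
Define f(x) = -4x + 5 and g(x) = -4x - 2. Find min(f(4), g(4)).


-18


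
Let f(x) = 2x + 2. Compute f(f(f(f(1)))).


f(1) = 4
f(4) = 10
f(10) = 22
f(22) = 46

46


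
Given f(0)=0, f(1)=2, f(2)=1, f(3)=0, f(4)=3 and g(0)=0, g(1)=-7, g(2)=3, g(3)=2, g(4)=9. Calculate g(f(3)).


0


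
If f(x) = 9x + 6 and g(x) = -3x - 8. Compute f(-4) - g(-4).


-34


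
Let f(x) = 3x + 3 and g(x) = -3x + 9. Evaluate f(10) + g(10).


f(10) = 33
g(10) = -21
Sum = 12

12


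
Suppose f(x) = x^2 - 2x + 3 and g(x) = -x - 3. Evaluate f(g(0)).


18


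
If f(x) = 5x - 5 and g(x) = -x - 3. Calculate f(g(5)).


-45


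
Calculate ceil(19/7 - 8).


-5


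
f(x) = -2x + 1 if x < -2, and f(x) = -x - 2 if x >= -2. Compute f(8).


8 satisfies x >= -2
f(8) = -10

-10


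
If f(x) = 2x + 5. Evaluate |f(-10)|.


f(-10) = -15
|-15| = 15

15


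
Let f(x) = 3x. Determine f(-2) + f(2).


f(-2) = -6
f(2) = 6
Sum = 0

0


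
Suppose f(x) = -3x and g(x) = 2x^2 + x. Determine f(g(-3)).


g(-3) = 15
f(15) = -45

-45


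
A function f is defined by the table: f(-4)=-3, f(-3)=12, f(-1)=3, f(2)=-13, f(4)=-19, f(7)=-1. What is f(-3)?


Reading from the table at x = -3

12


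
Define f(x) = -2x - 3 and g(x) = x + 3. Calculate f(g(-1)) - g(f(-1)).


-9


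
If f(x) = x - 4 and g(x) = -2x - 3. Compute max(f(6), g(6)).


f(6) = 2
g(6) = -15
max = 2

2


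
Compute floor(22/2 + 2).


13


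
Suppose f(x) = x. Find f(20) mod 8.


f(20) = 20
20 mod 8 = 4

4


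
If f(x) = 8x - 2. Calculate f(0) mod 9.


f(0) = -2
-2 mod 9 = 7

7


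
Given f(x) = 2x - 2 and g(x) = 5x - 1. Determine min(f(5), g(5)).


f(5) = 8
g(5) = 24
min = 8

8


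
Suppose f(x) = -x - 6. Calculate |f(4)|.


f(4) = -10
|-10| = 10

10


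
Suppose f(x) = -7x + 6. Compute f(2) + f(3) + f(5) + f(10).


f(2) = -8
f(3) = -15
f(5) = -29
f(10) = -64
Sum = -116

-116


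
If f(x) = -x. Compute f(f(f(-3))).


3


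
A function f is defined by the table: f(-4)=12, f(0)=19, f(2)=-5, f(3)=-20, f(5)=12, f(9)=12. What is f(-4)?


12


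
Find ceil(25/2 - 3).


25/2 = 12.5
12.5 - 3 = 9.5
ceil(9.5) = 10

10


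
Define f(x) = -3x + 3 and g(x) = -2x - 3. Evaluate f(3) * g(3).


54


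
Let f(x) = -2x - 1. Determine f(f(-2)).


-7


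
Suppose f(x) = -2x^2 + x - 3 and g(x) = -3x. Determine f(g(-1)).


g(-1) = 3
f(3) = (-2)*(3)^2 + 1*(3) - 3 = -18

-18


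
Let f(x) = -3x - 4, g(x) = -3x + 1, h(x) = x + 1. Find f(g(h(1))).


h(1) = 2
g(2) = -5
f(-5) = 11

11


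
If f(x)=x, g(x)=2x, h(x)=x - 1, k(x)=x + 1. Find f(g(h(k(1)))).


2


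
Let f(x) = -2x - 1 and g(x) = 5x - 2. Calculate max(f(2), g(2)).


f(2) = -5
g(2) = 8
max = 8

8


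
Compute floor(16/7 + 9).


16/7 = 2.2857
2.2857 + 9 = 11.2857
floor(11.2857) = 11

11


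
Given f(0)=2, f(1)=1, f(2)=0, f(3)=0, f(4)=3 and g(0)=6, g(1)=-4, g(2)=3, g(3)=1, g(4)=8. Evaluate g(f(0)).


f(0) = 2
g(2) = 3

3


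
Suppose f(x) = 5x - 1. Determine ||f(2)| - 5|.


f(2) = 9
|9| = 9
|9 - 5| = 4

4


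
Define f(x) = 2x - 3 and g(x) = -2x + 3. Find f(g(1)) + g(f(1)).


f(g(1)) = -1
g(f(1)) = 5
Sum = 4

4


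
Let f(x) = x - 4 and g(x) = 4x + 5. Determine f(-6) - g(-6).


f(-6) = -10
g(-6) = -19
Difference = 9

9


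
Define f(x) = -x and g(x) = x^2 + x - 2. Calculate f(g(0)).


2


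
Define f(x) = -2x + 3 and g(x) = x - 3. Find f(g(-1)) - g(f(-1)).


f(g(-1)) = 11
g(f(-1)) = 2
Difference = 9

9


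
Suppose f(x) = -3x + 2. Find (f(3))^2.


f(3) = -7
(-7)^2 = 49

49


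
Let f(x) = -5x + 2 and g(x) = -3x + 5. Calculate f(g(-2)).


g(-2) = 11
f(11) = -53

-53


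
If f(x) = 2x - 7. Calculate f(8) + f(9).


f(8) = 9
f(9) = 11
Sum = 20

20


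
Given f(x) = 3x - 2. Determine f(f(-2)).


f(-2) = -8
f(-8) = -26

-26


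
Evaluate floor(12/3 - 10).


12/3 = 4
4 - 10 = -6
floor(-6) = -6

-6


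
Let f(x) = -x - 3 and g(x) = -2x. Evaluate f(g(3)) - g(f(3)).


f(g(3)) = 3
g(f(3)) = 12
Difference = -9

-9


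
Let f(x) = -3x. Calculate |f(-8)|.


24


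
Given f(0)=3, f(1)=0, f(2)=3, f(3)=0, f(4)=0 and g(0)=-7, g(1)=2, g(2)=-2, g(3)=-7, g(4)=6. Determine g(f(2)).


f(2) = 3
g(3) = -7

-7


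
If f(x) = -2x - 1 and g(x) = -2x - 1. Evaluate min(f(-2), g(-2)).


3


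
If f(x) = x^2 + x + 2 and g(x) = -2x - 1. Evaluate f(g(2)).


22


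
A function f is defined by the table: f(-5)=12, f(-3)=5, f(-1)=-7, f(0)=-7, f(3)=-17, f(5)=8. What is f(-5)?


Reading from the table at x = -5

12


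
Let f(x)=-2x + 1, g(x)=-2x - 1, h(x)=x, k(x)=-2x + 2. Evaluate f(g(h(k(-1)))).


k(-1) = 4
h(4) = 4
g(4) = -9
f(-9) = 19

19


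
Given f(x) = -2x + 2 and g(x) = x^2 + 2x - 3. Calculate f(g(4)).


g(4) = 21
f(21) = -40

-40


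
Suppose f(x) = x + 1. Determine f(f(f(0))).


3


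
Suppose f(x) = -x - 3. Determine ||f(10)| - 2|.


11


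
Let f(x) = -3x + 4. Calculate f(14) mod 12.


10


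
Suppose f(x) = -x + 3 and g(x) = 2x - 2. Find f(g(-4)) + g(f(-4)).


f(g(-4)) = 13
g(f(-4)) = 12
Sum = 25

25


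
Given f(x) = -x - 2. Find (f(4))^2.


36


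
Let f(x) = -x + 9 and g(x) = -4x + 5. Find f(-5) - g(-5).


f(-5) = 14
g(-5) = 25
Difference = -11

-11


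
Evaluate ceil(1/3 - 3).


1/3 = 0.3333
0.3333 - 3 = -2.6667
ceil(-2.6667) = -2

-2


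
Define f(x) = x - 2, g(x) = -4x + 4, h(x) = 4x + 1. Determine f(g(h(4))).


h(4) = 17
g(17) = -64
f(-64) = -66

-66


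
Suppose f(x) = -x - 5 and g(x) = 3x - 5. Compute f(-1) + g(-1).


f(-1) = -4
g(-1) = -8
Sum = -12

-12


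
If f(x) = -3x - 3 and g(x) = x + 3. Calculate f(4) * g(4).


f(4) = -15
g(4) = 7
Product = -105

-105


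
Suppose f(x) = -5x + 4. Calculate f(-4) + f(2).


18


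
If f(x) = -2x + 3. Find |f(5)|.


7


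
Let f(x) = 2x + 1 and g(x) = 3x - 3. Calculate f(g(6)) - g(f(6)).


f(g(6)) = 31
g(f(6)) = 36
Difference = -5

-5


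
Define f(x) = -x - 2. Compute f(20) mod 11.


f(20) = -22
-22 mod 11 = 0

0


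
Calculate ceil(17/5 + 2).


17/5 = 3.4
3.4 + 2 = 5.4
ceil(5.4) = 6

6


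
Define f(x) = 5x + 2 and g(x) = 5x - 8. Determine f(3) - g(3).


f(3) = 17
g(3) = 7
Difference = 10

10


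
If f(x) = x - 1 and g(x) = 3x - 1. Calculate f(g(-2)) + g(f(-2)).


f(g(-2)) = -8
g(f(-2)) = -10
Sum = -18

-18


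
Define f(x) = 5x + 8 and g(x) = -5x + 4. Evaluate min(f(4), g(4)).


f(4) = 28
g(4) = -16
min = -16

-16


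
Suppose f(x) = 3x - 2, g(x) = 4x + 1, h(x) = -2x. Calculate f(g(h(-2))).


h(-2) = 4
g(4) = 17
f(17) = 49

49


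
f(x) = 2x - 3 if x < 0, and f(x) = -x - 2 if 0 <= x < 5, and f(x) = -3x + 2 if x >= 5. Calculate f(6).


-16


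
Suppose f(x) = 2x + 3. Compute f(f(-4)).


f(-4) = -5
f(-5) = -7

-7


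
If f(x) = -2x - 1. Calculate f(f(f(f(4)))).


f(4) = -9
f(-9) = 17
f(17) = -35
f(-35) = 69

69


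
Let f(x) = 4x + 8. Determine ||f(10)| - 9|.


f(10) = 48
|48| = 48
|48 - 9| = 39

39


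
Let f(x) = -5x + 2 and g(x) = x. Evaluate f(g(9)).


g(9) = 9
f(9) = -43

-43


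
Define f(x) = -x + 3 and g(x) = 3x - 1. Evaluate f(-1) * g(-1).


f(-1) = 4
g(-1) = -4
Product = -16

-16


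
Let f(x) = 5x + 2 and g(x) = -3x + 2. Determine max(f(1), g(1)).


f(1) = 7
g(1) = -1
max = 7

7


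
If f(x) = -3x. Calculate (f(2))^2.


f(2) = -6
(-6)^2 = 36

36


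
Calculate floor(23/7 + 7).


23/7 = 3.2857
3.2857 + 7 = 10.2857
floor(10.2857) = 10

10


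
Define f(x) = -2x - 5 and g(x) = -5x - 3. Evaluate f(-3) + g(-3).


13


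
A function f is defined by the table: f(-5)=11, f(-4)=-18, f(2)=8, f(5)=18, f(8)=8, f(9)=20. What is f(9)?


Reading from the table at x = 9

20


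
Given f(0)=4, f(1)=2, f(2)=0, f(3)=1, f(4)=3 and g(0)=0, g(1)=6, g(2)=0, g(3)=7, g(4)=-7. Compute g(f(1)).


f(1) = 2
g(2) = 0

0


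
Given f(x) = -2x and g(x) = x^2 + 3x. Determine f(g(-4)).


g(-4) = 4
f(4) = -8

-8


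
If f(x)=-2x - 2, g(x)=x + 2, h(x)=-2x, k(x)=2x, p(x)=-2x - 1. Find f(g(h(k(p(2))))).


p(2) = -5
k(-5) = -10
h(-10) = 20
g(20) = 22
f(22) = -46

-46


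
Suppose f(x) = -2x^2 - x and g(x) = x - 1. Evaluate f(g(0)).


g(0) = -1
f(-1) = (-2)*(-1)^2 - 1*(-1) = -1

-1


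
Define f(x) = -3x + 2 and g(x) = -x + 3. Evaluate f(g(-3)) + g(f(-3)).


f(g(-3)) = -16
g(f(-3)) = -8
Sum = -24

-24


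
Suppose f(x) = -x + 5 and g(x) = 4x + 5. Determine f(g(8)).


g(8) = 37
f(37) = -32

-32


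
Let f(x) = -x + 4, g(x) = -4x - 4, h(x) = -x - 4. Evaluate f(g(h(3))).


h(3) = -7
g(-7) = 24
f(24) = -20

-20


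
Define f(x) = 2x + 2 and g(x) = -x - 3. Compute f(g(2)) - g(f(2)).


f(g(2)) = -8
g(f(2)) = -9
Difference = 1

1


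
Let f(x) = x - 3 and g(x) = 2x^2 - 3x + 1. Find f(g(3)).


g(3) = 10
f(10) = 7

7


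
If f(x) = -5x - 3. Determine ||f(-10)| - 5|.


42


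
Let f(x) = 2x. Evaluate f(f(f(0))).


f(0) = 0
f(0) = 0
f(0) = 0

0


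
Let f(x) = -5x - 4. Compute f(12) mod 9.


8


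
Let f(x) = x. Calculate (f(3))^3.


f(3) = 3
(3)^3 = 27

27


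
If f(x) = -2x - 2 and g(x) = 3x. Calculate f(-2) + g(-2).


f(-2) = 2
g(-2) = -6
Sum = -4

-4


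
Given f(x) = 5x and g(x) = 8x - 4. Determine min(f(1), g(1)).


4


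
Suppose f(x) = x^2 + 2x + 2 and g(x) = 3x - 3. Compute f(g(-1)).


g(-1) = -6
f(-6) = 1*(-6)^2 + 2*(-6) + 2 = 26

26


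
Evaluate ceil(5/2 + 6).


5/2 = 2.5
2.5 + 6 = 8.5
ceil(8.5) = 9

9


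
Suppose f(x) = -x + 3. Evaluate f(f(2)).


f(2) = 1
f(1) = 2

2


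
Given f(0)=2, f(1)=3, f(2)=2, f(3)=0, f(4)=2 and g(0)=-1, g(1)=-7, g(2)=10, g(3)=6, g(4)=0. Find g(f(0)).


10


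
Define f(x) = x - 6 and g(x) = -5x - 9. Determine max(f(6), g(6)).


0


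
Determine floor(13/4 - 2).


13/4 = 3.25
3.25 - 2 = 1.25
floor(1.25) = 1

1


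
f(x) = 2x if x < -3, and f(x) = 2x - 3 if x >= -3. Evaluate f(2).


2 satisfies x >= -3
f(2) = 1

1


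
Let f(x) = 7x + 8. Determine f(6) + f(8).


f(6) = 50
f(8) = 64
Sum = 114

114


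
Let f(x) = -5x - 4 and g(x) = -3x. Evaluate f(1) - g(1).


f(1) = -9
g(1) = -3
Difference = -6

-6


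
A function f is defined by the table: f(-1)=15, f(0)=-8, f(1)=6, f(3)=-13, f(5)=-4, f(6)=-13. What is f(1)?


Reading from the table at x = 1

6


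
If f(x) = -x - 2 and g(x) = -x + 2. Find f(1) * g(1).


f(1) = -3
g(1) = 1
Product = -3

-3


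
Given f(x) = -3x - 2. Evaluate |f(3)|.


11


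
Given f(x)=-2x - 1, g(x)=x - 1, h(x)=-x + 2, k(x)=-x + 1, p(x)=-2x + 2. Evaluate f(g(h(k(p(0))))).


-5


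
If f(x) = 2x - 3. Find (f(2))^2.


1


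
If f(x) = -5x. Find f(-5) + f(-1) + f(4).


f(-5) = 25
f(-1) = 5
f(4) = -20
Sum = 10

10


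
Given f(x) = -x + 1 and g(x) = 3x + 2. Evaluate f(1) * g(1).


f(1) = 0
g(1) = 5
Product = 0

0


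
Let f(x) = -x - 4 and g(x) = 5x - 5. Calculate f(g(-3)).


g(-3) = -20
f(-20) = 16

16


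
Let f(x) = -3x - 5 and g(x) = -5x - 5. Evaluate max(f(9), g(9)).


f(9) = -32
g(9) = -50
max = -32

-32


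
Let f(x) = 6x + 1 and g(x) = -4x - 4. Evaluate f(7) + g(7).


f(7) = 43
g(7) = -32
Sum = 11

11


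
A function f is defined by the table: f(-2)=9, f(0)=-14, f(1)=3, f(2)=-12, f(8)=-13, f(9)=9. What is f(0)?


Reading from the table at x = 0

-14


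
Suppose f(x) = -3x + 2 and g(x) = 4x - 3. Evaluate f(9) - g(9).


f(9) = -25
g(9) = 33
Difference = -58

-58


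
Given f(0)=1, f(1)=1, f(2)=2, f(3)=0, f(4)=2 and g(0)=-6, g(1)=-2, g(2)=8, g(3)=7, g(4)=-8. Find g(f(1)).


f(1) = 1
g(1) = -2

-2


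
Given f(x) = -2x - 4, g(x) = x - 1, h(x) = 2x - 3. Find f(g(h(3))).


h(3) = 3
g(3) = 2
f(2) = -8

-8


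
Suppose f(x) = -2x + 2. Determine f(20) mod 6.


4


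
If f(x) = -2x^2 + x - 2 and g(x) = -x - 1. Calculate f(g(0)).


-5


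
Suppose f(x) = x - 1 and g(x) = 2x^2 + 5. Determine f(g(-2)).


12


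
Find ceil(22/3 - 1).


22/3 = 7.3333
7.3333 - 1 = 6.3333
ceil(6.3333) = 7

7


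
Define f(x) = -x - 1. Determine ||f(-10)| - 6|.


f(-10) = 9
|9| = 9
|9 - 6| = 3

3


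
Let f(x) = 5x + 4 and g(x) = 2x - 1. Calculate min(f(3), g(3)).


f(3) = 19
g(3) = 5
min = 5

5


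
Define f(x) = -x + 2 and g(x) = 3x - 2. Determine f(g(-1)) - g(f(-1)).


f(g(-1)) = 7
g(f(-1)) = 7
Difference = 0

0


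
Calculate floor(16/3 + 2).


16/3 = 5.3333
5.3333 + 2 = 7.3333
floor(7.3333) = 7

7


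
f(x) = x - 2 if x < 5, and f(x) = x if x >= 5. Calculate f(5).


5 satisfies x >= 5
f(5) = 5

5


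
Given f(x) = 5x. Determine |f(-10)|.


f(-10) = -50
|-50| = 50

50


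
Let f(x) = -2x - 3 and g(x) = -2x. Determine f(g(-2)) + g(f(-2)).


f(g(-2)) = -11
g(f(-2)) = -2
Sum = -13

-13


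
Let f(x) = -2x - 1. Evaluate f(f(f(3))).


f(3) = -7
f(-7) = 13
f(13) = -27

-27


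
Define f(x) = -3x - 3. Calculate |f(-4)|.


f(-4) = 9
|9| = 9

9


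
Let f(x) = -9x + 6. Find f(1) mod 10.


f(1) = -3
-3 mod 10 = 7

7


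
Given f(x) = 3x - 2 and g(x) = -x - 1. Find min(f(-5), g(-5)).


f(-5) = -17
g(-5) = 4
min = -17

-17


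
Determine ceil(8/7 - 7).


-5


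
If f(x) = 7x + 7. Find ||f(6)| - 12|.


f(6) = 49
|49| = 49
|49 - 12| = 37

37


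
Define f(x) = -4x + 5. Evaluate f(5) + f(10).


f(5) = -15
f(10) = -35
Sum = -50

-50


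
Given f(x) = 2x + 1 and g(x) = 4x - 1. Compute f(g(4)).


g(4) = 15
f(15) = 31

31


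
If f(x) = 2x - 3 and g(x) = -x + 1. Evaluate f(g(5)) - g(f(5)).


f(g(5)) = -11
g(f(5)) = -6
Difference = -5

-5


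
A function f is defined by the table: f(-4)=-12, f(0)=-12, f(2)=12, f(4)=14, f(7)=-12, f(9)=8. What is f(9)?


8


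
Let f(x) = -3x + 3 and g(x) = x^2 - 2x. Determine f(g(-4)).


g(-4) = 24
f(24) = -69

-69


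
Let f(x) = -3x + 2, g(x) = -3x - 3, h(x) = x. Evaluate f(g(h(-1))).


h(-1) = -1
g(-1) = 0
f(0) = 2

2


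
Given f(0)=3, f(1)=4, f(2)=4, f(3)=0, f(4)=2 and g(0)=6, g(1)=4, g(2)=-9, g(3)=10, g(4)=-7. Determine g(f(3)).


6


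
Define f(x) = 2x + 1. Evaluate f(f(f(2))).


f(2) = 5
f(5) = 11
f(11) = 23

23


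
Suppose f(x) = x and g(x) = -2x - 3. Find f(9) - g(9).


f(9) = 9
g(9) = -21
Difference = 30

30


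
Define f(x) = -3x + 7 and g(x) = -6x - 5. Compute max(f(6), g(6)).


-11


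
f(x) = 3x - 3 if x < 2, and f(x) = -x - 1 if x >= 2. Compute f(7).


7 satisfies x >= 2
f(7) = -8

-8


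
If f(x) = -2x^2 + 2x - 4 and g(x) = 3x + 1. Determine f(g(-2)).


-64


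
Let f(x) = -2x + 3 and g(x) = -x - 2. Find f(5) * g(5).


49


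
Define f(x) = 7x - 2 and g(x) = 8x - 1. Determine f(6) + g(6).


87


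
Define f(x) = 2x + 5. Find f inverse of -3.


Solve 2x + 5 = -3
x = (-3 - 5) / 2 = -4

-4


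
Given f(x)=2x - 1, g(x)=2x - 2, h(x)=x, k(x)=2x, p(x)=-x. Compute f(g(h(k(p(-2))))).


11


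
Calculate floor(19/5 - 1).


19/5 = 3.8
3.8 - 1 = 2.8
floor(2.8) = 2

2


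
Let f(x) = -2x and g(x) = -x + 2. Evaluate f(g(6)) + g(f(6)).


f(g(6)) = 8
g(f(6)) = 14
Sum = 22

22


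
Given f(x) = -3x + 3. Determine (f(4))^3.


f(4) = -9
(-9)^3 = -729

-729


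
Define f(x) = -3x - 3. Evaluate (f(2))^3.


f(2) = -9
(-9)^3 = -729

-729


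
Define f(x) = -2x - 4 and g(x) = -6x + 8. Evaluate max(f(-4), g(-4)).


f(-4) = 4
g(-4) = 32
max = 32

32


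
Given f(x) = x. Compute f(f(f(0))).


f(0) = 0
f(0) = 0
f(0) = 0

0


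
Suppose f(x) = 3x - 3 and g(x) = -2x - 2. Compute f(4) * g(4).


f(4) = 9
g(4) = -10
Product = -90

-90


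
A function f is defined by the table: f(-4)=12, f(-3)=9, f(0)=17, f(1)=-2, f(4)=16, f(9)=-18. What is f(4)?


Reading from the table at x = 4

16


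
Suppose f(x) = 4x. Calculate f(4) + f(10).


f(4) = 16
f(10) = 40
Sum = 56

56


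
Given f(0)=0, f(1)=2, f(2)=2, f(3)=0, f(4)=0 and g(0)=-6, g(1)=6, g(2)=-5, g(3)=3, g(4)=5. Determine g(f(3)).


f(3) = 0
g(0) = -6

-6


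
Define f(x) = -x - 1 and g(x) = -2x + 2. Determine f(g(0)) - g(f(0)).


f(g(0)) = -3
g(f(0)) = 4
Difference = -7

-7


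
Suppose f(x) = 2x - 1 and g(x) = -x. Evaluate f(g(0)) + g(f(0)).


f(g(0)) = -1
g(f(0)) = 1
Sum = 0

0


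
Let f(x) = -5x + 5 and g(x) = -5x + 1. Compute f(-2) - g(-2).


f(-2) = 15
g(-2) = 11
Difference = 4

4


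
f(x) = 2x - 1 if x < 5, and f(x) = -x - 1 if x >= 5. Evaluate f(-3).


-3 satisfies x < 5
f(-3) = -7

-7


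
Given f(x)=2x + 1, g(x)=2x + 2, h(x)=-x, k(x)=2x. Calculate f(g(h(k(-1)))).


k(-1) = -2
h(-2) = 2
g(2) = 6
f(6) = 13

13


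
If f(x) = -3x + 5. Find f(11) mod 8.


f(11) = -28
-28 mod 8 = 4

4


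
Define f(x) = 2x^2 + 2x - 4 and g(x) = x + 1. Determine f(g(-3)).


g(-3) = -2
f(-2) = 2*(-2)^2 + 2*(-2) - 4 = 0

0


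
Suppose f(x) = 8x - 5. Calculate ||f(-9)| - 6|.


f(-9) = -77
|-77| = 77
|77 - 6| = 71

71


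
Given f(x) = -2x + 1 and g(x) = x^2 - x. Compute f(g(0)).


g(0) = 0
f(0) = 1

1


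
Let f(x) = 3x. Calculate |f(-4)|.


f(-4) = -12
|-12| = 12

12


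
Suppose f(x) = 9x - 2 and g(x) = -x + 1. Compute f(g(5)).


-38


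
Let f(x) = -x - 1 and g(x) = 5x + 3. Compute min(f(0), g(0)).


f(0) = -1
g(0) = 3
min = -1

-1


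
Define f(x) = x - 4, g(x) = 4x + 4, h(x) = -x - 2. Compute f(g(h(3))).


h(3) = -5
g(-5) = -16
f(-16) = -20

-20


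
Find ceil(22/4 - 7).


22/4 = 5.5
5.5 - 7 = -1.5
ceil(-1.5) = -1

-1


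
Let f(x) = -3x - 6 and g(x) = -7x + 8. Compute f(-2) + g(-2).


f(-2) = 0
g(-2) = 22
Sum = 22

22


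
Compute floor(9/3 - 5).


9/3 = 3
3 - 5 = -2
floor(-2) = -2

-2


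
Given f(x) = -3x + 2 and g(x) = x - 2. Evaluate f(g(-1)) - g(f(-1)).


f(g(-1)) = 11
g(f(-1)) = 3
Difference = 8

8


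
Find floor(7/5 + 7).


7/5 = 1.4
1.4 + 7 = 8.4
floor(8.4) = 8

8


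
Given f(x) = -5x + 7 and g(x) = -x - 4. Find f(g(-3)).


g(-3) = -1
f(-1) = 12

12


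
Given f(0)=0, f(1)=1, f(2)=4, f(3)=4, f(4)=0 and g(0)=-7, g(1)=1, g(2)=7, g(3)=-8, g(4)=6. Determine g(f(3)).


f(3) = 4
g(4) = 6

6


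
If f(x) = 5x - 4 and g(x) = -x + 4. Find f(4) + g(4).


f(4) = 16
g(4) = 0
Sum = 16

16


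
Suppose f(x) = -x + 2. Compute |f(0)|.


f(0) = 2
|2| = 2

2


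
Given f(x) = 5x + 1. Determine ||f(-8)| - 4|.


35


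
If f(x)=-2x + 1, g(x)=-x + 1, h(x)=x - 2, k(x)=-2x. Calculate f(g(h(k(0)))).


-5


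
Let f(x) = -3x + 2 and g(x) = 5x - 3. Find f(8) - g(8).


f(8) = -22
g(8) = 37
Difference = -59

-59
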